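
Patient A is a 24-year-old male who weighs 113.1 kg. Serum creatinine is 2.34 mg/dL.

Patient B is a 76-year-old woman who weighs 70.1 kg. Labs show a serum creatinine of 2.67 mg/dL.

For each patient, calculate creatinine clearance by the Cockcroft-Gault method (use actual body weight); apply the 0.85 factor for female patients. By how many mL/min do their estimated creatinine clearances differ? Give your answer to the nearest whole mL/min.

Patient A: CrCl = (140 − 24) × 113.1 / (72 × 2.34) = 13119.6 / 168.48 ≈ 77.9 mL/min
Patient B: CrCl = (140 − 76) × 70.1 / (72 × 2.67) × 0.85 = 4486.4 / 192.24 × 0.85 ≈ 19.8 mL/min
|77.9 − 19.8| = 58.1 mL/min

58 mL/min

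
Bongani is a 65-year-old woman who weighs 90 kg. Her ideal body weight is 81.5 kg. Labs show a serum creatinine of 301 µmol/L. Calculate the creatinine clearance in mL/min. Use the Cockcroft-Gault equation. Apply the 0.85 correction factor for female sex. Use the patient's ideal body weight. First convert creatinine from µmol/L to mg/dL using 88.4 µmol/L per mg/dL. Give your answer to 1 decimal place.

SCr = 301 / 88.4 = 3.405 mg/dL
CrCl = (140 − 65) × 81.5 / (72 × 3.405) × 0.85 = 6112.5 / 245.16 × 0.85 ≈ 21.2 mL/min

21.2 mL/min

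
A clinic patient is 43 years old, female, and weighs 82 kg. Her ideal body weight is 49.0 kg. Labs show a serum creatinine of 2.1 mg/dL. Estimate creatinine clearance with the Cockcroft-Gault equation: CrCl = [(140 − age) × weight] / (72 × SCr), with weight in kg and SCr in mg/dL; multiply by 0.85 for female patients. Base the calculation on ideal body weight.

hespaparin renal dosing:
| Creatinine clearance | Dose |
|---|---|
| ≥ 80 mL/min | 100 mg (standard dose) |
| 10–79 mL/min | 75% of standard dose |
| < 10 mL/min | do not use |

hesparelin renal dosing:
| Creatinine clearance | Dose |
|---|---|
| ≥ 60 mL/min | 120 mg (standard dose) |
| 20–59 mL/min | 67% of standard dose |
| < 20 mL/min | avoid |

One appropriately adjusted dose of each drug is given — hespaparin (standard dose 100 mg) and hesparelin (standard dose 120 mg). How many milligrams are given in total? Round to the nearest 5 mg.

155 mg

CrCl = (140 − 43) × 49 / (72 × 2.1) × 0.85 = 4753.0 / 151.20 × 0.85 ≈ 26.7 mL/min
CrCl ≈ 27 mL/min.
hespaparin: 10–79 mL/min → 75% of 100 mg = 75 mg.
hesparelin: 20–59 mL/min → 67% of 120 mg = 80.4 mg.
Total = 75 + 80.4 = 155.4 mg.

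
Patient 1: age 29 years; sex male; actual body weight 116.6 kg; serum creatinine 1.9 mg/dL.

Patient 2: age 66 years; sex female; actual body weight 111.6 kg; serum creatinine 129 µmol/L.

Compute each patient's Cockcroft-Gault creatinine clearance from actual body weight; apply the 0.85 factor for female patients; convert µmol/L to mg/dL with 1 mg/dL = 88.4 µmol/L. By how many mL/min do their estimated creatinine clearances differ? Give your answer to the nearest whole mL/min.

28 mL/min

Patient 1: CrCl = (140 − 29) × 116.6 / (72 × 1.9) = 12942.6 / 136.80 ≈ 94.6 mL/min
Patient 2: SCr = 129 / 88.4 = 1.459 mg/dL
Patient 2: CrCl = (140 − 66) × 111.6 / (72 × 1.459) × 0.85 = 8258.4 / 105.05 × 0.85 ≈ 66.8 mL/min
|94.6 − 66.8| = 27.8 mL/min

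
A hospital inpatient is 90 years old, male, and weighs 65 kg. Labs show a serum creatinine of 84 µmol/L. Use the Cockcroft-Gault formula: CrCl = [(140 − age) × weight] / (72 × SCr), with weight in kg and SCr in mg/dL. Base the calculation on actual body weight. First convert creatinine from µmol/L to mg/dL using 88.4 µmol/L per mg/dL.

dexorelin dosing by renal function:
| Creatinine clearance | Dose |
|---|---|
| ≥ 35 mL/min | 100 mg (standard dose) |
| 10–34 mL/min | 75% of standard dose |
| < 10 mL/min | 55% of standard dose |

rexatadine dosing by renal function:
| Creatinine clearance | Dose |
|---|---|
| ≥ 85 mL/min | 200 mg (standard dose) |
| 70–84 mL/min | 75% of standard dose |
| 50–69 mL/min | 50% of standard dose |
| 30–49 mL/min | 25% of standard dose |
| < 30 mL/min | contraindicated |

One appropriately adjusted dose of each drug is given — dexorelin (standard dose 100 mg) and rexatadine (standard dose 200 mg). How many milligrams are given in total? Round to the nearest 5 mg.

SCr = 84 / 88.4 = 0.95 mg/dL
CrCl = (140 − 90) × 65 / (72 × 0.95) = 3250.0 / 68.40 ≈ 47.5 mL/min
CrCl ≈ 48 mL/min.
dexorelin: ≥ 35 mL/min → 100% of 100 mg = 100 mg.
rexatadine: 30–49 mL/min → 25% of 200 mg = 50 mg.
Total = 100 + 50 = 150 mg.

150 mg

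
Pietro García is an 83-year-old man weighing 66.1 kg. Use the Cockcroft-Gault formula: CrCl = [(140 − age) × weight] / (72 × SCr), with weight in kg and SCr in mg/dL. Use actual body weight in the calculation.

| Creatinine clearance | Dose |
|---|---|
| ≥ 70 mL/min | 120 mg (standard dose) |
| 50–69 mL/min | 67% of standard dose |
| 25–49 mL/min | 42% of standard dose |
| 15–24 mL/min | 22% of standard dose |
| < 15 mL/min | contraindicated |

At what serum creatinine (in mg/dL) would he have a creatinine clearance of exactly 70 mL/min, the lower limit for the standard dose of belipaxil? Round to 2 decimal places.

0.75 mg/dL

Standard dose requires CrCl ≥ 70 mL/min.
Set (140 − 83) × 66.1 / (72 × SCr) = 70
SCr = (140 − 83) × 66.1 / (72 × 70) = 0.748 mg/dL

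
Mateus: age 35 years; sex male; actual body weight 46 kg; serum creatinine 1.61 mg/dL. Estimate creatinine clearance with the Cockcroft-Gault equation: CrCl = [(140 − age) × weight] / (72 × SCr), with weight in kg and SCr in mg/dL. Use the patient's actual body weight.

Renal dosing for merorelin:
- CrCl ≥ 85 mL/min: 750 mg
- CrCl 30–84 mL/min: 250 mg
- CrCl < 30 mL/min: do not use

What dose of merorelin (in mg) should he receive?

250 mg

CrCl = (140 − 35) × 46 / (72 × 1.61) = 4830.0 / 115.92 ≈ 41.7 mL/min
CrCl ≈ 42 mL/min → bracket 30–84 mL/min.
Dose for this bracket: 250 mg.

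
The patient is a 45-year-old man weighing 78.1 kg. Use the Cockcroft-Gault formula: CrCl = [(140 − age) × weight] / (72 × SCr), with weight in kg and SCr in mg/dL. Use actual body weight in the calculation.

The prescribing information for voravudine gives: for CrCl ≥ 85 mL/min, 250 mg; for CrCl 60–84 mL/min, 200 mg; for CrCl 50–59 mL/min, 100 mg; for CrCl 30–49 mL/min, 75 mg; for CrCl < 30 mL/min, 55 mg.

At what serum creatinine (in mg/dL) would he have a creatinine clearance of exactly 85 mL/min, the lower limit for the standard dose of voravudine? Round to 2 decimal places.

Standard dose requires CrCl ≥ 85 mL/min.
Set (140 − 45) × 78.1 / (72 × SCr) = 85
SCr = (140 − 45) × 78.1 / (72 × 85) = 1.212 mg/dL

1.21 mg/dL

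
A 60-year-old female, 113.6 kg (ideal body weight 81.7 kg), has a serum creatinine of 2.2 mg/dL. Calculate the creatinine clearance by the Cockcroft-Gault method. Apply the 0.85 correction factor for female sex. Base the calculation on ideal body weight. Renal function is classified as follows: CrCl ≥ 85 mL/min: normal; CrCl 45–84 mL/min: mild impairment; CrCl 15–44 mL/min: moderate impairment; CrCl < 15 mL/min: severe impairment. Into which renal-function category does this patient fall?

CrCl = (140 − 60) × 81.7 / (72 × 2.2) × 0.85 = 6536.0 / 158.40 × 0.85 ≈ 35.1 mL/min
35 mL/min falls in the 'moderate impairment' range.

moderate impairment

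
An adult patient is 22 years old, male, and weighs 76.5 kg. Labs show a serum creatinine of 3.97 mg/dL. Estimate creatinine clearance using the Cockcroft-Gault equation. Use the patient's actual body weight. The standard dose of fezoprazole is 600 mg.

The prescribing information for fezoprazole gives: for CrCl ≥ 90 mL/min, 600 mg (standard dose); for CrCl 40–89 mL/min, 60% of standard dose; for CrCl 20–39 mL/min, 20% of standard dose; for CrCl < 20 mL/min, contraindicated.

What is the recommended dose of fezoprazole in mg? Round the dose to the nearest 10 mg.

120 mg

CrCl = (140 − 22) × 76.5 / (72 × 3.97) = 9027.0 / 285.84 ≈ 31.6 mL/min
CrCl ≈ 32 mL/min → bracket 20–39 mL/min.
20% of 600 mg = 120 mg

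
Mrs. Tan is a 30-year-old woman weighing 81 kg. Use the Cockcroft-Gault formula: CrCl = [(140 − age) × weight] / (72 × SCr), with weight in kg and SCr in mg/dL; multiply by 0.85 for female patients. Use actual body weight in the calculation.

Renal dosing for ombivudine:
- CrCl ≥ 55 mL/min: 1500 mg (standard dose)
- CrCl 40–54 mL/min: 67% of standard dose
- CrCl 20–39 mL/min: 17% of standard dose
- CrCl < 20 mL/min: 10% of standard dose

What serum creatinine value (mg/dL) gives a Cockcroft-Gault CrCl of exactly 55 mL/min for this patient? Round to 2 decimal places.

1.91 mg/dL

Standard dose requires CrCl ≥ 55 mL/min.
Set (140 − 30) × 81 × 0.85 / (72 × SCr) = 55
SCr = (140 − 30) × 81 × 0.85 / (72 × 55) = 1.913 mg/dL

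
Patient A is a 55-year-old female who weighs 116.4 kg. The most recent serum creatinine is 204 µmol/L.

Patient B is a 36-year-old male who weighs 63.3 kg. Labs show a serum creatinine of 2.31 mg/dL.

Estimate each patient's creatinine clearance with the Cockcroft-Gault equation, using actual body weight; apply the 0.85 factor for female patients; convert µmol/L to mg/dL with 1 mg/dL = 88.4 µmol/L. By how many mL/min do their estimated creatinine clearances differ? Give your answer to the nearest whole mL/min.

11 mL/min

Patient A: SCr = 204 / 88.4 = 2.308 mg/dL
Patient A: CrCl = (140 − 55) × 116.4 / (72 × 2.308) × 0.85 = 9894.0 / 166.18 × 0.85 ≈ 50.6 mL/min
Patient B: CrCl = (140 − 36) × 63.3 / (72 × 2.31) = 6583.2 / 166.32 ≈ 39.6 mL/min
|50.6 − 39.6| = 11.0 mL/min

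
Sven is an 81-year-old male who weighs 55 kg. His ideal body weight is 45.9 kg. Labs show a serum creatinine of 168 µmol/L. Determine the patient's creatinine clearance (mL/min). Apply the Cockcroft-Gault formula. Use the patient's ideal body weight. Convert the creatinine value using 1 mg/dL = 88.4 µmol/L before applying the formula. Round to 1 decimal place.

19.8 mL/min

SCr = 168 / 88.4 = 1.9 mg/dL
CrCl = (140 − 81) × 45.9 / (72 × 1.9) = 2708.1 / 136.80 ≈ 19.8 mL/min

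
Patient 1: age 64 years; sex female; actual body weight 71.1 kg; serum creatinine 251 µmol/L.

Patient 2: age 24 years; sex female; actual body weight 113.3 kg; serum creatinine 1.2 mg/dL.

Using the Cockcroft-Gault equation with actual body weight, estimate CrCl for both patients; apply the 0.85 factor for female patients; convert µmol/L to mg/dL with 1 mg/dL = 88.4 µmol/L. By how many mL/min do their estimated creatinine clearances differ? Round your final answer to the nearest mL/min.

107 mL/min

Patient 1: SCr = 251 / 88.4 = 2.839 mg/dL
Patient 1: CrCl = (140 − 64) × 71.1 / (72 × 2.839) × 0.85 = 5403.6 / 204.41 × 0.85 ≈ 22.5 mL/min
Patient 2: CrCl = (140 − 24) × 113.3 / (72 × 1.2) × 0.85 = 13142.8 / 86.40 × 0.85 ≈ 129.3 mL/min
|22.5 − 129.3| = 106.8 mL/min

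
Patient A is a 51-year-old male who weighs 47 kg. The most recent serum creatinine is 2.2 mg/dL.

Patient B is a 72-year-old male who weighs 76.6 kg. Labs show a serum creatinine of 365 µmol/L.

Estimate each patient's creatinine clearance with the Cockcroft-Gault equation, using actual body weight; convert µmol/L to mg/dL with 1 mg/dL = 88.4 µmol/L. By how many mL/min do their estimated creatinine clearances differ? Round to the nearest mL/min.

Patient A: CrCl = (140 − 51) × 47 / (72 × 2.2) = 4183.0 / 158.40 ≈ 26.4 mL/min
Patient B: SCr = 365 / 88.4 = 4.129 mg/dL
Patient B: CrCl = (140 − 72) × 76.6 / (72 × 4.129) = 5208.8 / 297.29 ≈ 17.5 mL/min
|26.4 − 17.5| = 8.9 mL/min

9 mL/min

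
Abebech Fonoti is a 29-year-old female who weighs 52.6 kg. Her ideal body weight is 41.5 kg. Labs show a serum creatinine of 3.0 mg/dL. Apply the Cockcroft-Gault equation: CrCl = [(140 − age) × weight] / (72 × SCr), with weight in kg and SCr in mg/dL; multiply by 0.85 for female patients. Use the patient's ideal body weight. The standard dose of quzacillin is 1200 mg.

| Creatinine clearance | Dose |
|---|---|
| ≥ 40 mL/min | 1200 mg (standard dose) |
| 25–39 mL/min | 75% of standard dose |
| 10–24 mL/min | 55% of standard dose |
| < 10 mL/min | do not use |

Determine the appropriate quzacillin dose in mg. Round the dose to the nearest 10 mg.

660 mg

CrCl = (140 − 29) × 41.5 / (72 × 3) × 0.85 = 4606.5 / 216.00 × 0.85 ≈ 18.1 mL/min
CrCl ≈ 18 mL/min → bracket 10–24 mL/min.
55% of 1200 mg = 660 mg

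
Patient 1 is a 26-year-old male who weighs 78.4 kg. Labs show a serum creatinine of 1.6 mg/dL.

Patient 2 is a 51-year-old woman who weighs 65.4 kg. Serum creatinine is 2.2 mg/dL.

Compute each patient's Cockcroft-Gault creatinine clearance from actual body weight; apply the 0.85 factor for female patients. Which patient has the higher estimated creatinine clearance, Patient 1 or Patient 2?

Patient 1: CrCl = (140 − 26) × 78.4 / (72 × 1.6) = 8937.6 / 115.20 ≈ 77.6 mL/min
Patient 2: CrCl = (140 − 51) × 65.4 / (72 × 2.2) × 0.85 = 5820.6 / 158.40 × 0.85 ≈ 31.2 mL/min
77.6 vs 31.2 mL/min → Patient 1 is higher.

Patient 1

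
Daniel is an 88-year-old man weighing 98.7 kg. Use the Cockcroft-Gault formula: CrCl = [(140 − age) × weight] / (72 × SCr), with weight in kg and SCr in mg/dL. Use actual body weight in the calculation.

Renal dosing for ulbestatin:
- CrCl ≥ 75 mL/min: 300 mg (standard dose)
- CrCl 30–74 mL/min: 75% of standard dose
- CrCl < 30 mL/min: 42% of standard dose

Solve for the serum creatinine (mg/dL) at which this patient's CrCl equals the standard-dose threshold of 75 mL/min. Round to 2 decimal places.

0.95 mg/dL

Standard dose requires CrCl ≥ 75 mL/min.
Set (140 − 88) × 98.7 / (72 × SCr) = 75
SCr = (140 − 88) × 98.7 / (72 × 75) = 0.950 mg/dL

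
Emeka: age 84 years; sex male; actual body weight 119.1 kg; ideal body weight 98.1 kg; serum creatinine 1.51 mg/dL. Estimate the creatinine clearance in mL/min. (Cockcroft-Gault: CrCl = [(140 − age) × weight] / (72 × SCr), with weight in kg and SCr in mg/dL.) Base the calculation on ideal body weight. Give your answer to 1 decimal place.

CrCl = (140 − 84) × 98.1 / (72 × 1.51) = 5493.6 / 108.72 ≈ 50.5 mL/min

50.5 mL/min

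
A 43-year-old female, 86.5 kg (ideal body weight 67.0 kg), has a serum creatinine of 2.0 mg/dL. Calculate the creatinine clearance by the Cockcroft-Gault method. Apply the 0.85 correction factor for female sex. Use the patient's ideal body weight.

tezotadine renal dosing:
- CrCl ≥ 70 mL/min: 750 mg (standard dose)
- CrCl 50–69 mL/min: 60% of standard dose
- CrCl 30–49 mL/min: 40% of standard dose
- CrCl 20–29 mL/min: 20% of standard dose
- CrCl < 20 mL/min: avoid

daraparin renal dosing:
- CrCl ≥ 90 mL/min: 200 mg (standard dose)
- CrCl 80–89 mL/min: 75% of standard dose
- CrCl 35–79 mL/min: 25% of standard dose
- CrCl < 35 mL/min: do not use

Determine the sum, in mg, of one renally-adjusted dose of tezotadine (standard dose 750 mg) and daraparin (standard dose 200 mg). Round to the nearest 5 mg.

CrCl = (140 − 43) × 67 / (72 × 2) × 0.85 = 6499.0 / 144.00 × 0.85 ≈ 38.4 mL/min
CrCl ≈ 38 mL/min.
tezotadine: 30–49 mL/min → 40% of 750 mg = 300 mg.
daraparin: 35–79 mL/min → 25% of 200 mg = 50 mg.
Total = 300 + 50 = 350 mg.

350 mg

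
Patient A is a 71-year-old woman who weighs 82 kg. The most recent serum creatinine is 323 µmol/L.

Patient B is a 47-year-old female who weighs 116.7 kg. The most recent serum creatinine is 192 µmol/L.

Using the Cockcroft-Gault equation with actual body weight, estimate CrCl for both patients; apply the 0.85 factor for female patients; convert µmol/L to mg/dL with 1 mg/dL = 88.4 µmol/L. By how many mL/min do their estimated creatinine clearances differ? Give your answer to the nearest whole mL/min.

Patient A: SCr = 323 / 88.4 = 3.654 mg/dL
Patient A: CrCl = (140 − 71) × 82 / (72 × 3.654) × 0.85 = 5658.0 / 263.09 × 0.85 ≈ 18.3 mL/min
Patient B: SCr = 192 / 88.4 = 2.172 mg/dL
Patient B: CrCl = (140 − 47) × 116.7 / (72 × 2.172) × 0.85 = 10853.1 / 156.38 × 0.85 ≈ 59.0 mL/min
|18.3 − 59.0| = 40.7 mL/min

41 mL/min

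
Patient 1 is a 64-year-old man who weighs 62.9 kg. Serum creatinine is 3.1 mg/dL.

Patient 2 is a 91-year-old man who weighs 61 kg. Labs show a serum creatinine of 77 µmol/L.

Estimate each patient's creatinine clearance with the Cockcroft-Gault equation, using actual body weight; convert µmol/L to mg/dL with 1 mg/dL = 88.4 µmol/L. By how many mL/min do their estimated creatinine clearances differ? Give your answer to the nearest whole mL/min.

Patient 1: CrCl = (140 − 64) × 62.9 / (72 × 3.1) = 4780.4 / 223.20 ≈ 21.4 mL/min
Patient 2: SCr = 77 / 88.4 = 0.871 mg/dL
Patient 2: CrCl = (140 − 91) × 61 / (72 × 0.871) = 2989.0 / 62.71 ≈ 47.7 mL/min
|21.4 − 47.7| = 26.3 mL/min

26 mL/min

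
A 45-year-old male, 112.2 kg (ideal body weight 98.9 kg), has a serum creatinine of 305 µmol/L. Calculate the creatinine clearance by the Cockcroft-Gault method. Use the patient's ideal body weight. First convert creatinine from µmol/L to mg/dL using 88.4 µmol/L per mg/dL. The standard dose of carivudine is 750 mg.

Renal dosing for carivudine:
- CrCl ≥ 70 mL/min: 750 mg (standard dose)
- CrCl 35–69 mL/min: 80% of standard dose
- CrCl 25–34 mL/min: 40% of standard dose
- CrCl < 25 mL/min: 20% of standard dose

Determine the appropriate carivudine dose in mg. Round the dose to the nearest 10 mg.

600 mg

SCr = 305 / 88.4 = 3.45 mg/dL
CrCl = (140 − 45) × 98.9 / (72 × 3.45) = 9395.5 / 248.40 ≈ 37.8 mL/min
CrCl ≈ 38 mL/min → bracket 35–69 mL/min.
80% of 750 mg = 600 mg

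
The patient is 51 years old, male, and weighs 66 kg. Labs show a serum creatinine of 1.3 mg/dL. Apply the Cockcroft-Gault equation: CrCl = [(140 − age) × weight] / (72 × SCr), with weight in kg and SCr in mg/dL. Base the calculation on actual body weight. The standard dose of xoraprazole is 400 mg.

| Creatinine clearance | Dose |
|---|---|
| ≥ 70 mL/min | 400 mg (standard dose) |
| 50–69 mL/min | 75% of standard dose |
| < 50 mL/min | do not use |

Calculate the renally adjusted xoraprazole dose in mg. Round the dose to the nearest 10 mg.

CrCl = (140 − 51) × 66 / (72 × 1.3) = 5874.0 / 93.60 ≈ 62.8 mL/min
CrCl ≈ 63 mL/min → bracket 50–69 mL/min.
75% of 400 mg = 300 mg

300 mg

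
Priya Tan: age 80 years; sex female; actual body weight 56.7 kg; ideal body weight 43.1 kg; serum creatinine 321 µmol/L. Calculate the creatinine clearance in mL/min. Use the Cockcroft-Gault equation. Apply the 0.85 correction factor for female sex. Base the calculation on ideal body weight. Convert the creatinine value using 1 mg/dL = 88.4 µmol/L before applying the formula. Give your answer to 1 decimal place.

SCr = 321 / 88.4 = 3.631 mg/dL
CrCl = (140 − 80) × 43.1 / (72 × 3.631) × 0.85 = 2586.0 / 261.43 × 0.85 ≈ 8.4 mL/min

8.4 mL/min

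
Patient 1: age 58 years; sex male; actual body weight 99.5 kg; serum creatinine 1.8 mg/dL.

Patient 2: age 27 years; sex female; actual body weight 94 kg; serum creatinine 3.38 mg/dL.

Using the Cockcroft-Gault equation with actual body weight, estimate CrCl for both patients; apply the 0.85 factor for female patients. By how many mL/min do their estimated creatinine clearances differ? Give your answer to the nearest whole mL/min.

26 mL/min

Patient 1: CrCl = (140 − 58) × 99.5 / (72 × 1.8) = 8159.0 / 129.60 ≈ 63.0 mL/min
Patient 2: CrCl = (140 − 27) × 94 / (72 × 3.38) × 0.85 = 10622.0 / 243.36 × 0.85 ≈ 37.1 mL/min
|63.0 − 37.1| = 25.9 mL/min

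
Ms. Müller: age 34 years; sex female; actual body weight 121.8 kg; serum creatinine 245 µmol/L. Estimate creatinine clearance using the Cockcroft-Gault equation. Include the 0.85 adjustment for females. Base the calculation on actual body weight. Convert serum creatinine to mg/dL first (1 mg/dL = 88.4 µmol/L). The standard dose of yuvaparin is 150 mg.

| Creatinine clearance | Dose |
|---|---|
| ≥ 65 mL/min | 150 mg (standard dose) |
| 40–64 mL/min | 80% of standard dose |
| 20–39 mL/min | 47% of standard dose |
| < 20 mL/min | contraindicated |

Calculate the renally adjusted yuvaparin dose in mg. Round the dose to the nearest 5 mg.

120 mg

SCr = 245 / 88.4 = 2.771 mg/dL
CrCl = (140 − 34) × 121.8 / (72 × 2.771) × 0.85 = 12910.8 / 199.51 × 0.85 ≈ 55.0 mL/min
CrCl ≈ 55 mL/min → bracket 40–64 mL/min.
80% of 150 mg = 120 mg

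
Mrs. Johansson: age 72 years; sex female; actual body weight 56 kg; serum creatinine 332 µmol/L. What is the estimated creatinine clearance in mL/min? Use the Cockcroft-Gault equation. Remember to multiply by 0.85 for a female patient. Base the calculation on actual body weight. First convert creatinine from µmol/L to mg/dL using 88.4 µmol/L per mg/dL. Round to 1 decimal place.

SCr = 332 / 88.4 = 3.756 mg/dL
CrCl = (140 − 72) × 56 / (72 × 3.756) × 0.85 = 3808.0 / 270.43 × 0.85 ≈ 12.0 mL/min

12.0 mL/min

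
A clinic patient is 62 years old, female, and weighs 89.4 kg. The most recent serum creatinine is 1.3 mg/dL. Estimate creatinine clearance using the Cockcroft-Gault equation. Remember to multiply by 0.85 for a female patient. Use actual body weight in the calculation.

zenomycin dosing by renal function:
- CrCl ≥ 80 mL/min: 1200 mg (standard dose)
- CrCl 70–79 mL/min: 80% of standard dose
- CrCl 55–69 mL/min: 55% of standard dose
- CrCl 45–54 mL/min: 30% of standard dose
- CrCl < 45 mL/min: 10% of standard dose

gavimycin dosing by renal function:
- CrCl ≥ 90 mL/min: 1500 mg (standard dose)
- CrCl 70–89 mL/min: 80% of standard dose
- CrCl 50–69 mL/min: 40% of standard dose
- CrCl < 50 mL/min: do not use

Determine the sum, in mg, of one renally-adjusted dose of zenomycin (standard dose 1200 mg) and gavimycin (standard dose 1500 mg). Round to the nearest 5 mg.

1260 mg

CrCl = (140 − 62) × 89.4 / (72 × 1.3) × 0.85 = 6973.2 / 93.60 × 0.85 ≈ 63.3 mL/min
CrCl ≈ 63 mL/min.
zenomycin: 55–69 mL/min → 55% of 1200 mg = 660 mg.
gavimycin: 50–69 mL/min → 40% of 1500 mg = 600 mg.
Total = 660 + 600 = 1260 mg.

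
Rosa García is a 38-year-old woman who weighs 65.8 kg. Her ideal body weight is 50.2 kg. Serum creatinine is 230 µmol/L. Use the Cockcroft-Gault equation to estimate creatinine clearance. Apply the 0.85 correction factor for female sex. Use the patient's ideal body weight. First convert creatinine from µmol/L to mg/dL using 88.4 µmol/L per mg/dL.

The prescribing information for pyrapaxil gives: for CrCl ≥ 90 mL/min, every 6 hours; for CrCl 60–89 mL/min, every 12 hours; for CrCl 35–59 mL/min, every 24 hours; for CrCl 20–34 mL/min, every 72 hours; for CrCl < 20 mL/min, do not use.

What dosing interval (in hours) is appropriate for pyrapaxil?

SCr = 230 / 88.4 = 2.602 mg/dL
CrCl = (140 − 38) × 50.2 / (72 × 2.602) × 0.85 = 5120.4 / 187.34 × 0.85 ≈ 23.2 mL/min
CrCl ≈ 23 mL/min → bracket 20–34 mL/min → every 72 hours.

every 72 hours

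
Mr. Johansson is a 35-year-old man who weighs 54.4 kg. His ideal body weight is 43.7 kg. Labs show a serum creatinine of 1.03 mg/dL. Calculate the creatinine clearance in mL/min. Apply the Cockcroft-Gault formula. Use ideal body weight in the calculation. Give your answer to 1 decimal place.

61.9 mL/min

CrCl = (140 − 35) × 43.7 / (72 × 1.03) = 4588.5 / 74.16 ≈ 61.9 mL/min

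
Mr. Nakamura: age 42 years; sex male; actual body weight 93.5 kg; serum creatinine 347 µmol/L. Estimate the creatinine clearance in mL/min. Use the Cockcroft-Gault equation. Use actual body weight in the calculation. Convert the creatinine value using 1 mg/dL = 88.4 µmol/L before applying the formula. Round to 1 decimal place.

SCr = 347 / 88.4 = 3.925 mg/dL
CrCl = (140 − 42) × 93.5 / (72 × 3.925) = 9163.0 / 282.60 ≈ 32.4 mL/min

32.4 mL/min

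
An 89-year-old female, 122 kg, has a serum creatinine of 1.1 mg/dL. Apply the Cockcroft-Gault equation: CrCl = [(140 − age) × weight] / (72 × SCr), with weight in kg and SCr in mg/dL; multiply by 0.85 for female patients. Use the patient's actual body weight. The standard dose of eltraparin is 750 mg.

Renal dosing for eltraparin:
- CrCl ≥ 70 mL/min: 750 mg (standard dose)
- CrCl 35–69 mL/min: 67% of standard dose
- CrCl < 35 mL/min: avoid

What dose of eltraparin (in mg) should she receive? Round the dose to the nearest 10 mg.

500 mg

CrCl = (140 − 89) × 122 / (72 × 1.1) × 0.85 = 6222.0 / 79.20 × 0.85 ≈ 66.8 mL/min
CrCl ≈ 67 mL/min → bracket 35–69 mL/min.
67% of 750 mg = 502.5 mg → 500 mg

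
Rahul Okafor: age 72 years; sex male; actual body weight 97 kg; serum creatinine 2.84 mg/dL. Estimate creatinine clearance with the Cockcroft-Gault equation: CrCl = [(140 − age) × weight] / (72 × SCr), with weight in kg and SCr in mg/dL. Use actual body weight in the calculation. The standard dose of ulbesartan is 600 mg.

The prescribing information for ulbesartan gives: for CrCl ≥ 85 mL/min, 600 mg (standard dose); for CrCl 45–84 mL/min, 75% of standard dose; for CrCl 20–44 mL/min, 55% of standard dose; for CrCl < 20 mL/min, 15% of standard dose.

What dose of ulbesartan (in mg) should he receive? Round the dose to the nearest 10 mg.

330 mg

CrCl = (140 − 72) × 97 / (72 × 2.84) = 6596.0 / 204.48 ≈ 32.3 mL/min
CrCl ≈ 32 mL/min → bracket 20–44 mL/min.
55% of 600 mg = 330 mg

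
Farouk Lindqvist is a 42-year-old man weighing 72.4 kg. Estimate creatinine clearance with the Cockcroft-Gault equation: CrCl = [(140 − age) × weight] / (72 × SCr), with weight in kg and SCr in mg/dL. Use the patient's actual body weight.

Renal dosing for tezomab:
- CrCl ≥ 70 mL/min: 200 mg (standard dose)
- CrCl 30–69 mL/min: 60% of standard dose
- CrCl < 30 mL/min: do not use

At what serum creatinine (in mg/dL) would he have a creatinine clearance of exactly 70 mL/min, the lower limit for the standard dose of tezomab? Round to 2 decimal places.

Standard dose requires CrCl ≥ 70 mL/min.
Set (140 − 42) × 72.4 / (72 × SCr) = 70
SCr = (140 − 42) × 72.4 / (72 × 70) = 1.408 mg/dL

1.41 mg/dL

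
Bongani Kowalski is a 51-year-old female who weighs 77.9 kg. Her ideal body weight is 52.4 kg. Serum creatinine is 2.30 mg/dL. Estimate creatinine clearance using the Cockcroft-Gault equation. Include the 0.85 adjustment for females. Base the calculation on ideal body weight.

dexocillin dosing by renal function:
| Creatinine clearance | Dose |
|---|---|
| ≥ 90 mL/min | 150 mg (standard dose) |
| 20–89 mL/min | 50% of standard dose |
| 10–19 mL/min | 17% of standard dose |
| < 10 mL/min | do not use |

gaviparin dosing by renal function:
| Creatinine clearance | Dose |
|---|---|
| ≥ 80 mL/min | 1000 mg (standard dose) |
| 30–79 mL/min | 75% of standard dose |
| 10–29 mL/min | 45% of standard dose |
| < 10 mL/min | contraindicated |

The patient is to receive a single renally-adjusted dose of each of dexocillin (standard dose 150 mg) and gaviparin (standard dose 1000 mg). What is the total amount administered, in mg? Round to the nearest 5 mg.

CrCl = (140 − 51) × 52.4 / (72 × 2.3) × 0.85 = 4663.6 / 165.60 × 0.85 ≈ 23.9 mL/min
CrCl ≈ 24 mL/min.
dexocillin: 20–89 mL/min → 50% of 150 mg = 75 mg.
gaviparin: 10–29 mL/min → 45% of 1000 mg = 450 mg.
Total = 75 + 450 = 525 mg.

525 mg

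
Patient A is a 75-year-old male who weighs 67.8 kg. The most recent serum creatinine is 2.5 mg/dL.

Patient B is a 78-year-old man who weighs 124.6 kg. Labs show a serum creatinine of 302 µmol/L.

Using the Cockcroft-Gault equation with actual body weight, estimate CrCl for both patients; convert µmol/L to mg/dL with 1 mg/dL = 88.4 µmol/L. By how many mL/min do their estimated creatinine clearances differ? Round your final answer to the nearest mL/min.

7 mL/min

Patient A: CrCl = (140 − 75) × 67.8 / (72 × 2.5) = 4407.0 / 180.00 ≈ 24.5 mL/min
Patient B: SCr = 302 / 88.4 = 3.416 mg/dL
Patient B: CrCl = (140 − 78) × 124.6 / (72 × 3.416) = 7725.2 / 245.95 ≈ 31.4 mL/min
|24.5 − 31.4| = 6.9 mL/min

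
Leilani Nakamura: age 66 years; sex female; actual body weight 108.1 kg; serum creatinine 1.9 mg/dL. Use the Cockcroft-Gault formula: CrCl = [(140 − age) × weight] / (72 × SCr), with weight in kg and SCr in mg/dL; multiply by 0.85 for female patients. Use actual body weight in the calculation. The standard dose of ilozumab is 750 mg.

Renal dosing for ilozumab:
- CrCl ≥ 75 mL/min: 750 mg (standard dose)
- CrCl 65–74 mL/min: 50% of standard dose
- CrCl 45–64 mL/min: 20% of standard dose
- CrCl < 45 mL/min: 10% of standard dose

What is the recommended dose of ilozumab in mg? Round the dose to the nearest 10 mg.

150 mg

CrCl = (140 − 66) × 108.1 / (72 × 1.9) × 0.85 = 7999.4 / 136.80 × 0.85 ≈ 49.7 mL/min
CrCl ≈ 50 mL/min → bracket 45–64 mL/min.
20% of 750 mg = 150 mg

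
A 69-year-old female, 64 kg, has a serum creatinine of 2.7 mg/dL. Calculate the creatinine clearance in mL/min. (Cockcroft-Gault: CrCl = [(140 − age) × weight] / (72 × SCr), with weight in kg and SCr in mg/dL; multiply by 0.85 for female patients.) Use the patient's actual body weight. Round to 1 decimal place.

CrCl = (140 − 69) × 64 / (72 × 2.7) × 0.85 = 4544.0 / 194.40 × 0.85 ≈ 19.9 mL/min

19.9 mL/min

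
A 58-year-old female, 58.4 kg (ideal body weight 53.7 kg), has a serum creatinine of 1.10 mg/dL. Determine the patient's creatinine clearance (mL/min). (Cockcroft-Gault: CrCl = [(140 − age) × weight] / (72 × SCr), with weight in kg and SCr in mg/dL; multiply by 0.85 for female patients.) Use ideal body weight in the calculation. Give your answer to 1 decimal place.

CrCl = (140 − 58) × 53.7 / (72 × 1.1) × 0.85 = 4403.4 / 79.20 × 0.85 ≈ 47.3 mL/min

47.3 mL/min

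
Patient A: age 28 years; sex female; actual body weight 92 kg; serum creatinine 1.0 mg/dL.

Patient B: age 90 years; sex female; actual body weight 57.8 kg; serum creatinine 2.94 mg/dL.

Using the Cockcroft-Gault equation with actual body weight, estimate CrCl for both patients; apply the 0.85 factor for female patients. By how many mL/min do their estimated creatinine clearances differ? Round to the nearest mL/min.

110 mL/min

Patient A: CrCl = (140 − 28) × 92 / (72 × 1) × 0.85 = 10304.0 / 72.00 × 0.85 ≈ 121.6 mL/min
Patient B: CrCl = (140 − 90) × 57.8 / (72 × 2.94) × 0.85 = 2890.0 / 211.68 × 0.85 ≈ 11.6 mL/min
|121.6 − 11.6| = 110.0 mL/min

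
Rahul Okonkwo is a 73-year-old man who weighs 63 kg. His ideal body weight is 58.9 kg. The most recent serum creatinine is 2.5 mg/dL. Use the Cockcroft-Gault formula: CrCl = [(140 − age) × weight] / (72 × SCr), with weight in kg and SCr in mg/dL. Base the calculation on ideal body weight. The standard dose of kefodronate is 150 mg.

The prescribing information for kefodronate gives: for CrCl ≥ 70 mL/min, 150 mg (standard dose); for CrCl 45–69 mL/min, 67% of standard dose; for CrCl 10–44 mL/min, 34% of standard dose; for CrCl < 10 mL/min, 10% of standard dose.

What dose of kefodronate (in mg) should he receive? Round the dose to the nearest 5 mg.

50 mg

CrCl = (140 − 73) × 58.9 / (72 × 2.5) = 3946.3 / 180.00 ≈ 21.9 mL/min
CrCl ≈ 22 mL/min → bracket 10–44 mL/min.
34% of 150 mg = 51 mg → 50 mg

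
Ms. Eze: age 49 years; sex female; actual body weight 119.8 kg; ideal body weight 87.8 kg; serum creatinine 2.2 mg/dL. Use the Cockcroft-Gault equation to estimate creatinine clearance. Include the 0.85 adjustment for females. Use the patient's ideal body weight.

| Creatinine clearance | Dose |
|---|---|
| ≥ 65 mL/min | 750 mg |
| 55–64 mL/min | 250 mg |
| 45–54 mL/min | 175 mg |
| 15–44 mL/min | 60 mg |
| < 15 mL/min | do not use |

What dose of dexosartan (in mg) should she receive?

CrCl = (140 − 49) × 87.8 / (72 × 2.2) × 0.85 = 7989.8 / 158.40 × 0.85 ≈ 42.9 mL/min
CrCl ≈ 43 mL/min → bracket 15–44 mL/min.
Dose for this bracket: 60 mg.

60 mg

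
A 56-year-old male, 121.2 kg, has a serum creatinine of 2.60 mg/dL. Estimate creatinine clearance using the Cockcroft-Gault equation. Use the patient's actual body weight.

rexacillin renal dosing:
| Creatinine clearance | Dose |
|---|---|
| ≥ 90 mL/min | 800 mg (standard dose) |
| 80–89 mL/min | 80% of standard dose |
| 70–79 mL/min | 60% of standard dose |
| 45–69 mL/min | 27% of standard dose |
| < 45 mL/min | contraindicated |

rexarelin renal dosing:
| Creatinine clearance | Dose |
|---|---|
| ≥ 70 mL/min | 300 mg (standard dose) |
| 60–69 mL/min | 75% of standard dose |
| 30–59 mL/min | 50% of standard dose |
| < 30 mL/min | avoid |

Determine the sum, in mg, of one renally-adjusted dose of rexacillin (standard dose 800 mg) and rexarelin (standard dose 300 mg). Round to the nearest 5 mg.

CrCl = (140 − 56) × 121.2 / (72 × 2.6) = 10180.8 / 187.20 ≈ 54.4 mL/min
CrCl ≈ 54 mL/min.
rexacillin: 45–69 mL/min → 27% of 800 mg = 216 mg.
rexarelin: 30–59 mL/min → 50% of 300 mg = 150 mg.
Total = 216 + 150 = 366 mg.

365 mg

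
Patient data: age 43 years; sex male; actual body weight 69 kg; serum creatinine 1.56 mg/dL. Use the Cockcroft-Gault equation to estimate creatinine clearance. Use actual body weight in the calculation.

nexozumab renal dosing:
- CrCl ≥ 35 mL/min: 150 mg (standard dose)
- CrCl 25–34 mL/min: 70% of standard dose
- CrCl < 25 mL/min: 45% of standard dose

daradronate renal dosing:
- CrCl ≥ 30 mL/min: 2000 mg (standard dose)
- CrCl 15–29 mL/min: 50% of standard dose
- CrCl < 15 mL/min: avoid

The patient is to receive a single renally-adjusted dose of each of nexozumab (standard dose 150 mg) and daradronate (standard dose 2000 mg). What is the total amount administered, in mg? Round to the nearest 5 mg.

CrCl = (140 − 43) × 69 / (72 × 1.56) = 6693.0 / 112.32 ≈ 59.6 mL/min
CrCl ≈ 60 mL/min.
nexozumab: ≥ 35 mL/min → 100% of 150 mg = 150 mg.
daradronate: ≥ 30 mL/min → 100% of 2000 mg = 2000 mg.
Total = 150 + 2000 = 2150 mg.

2150 mg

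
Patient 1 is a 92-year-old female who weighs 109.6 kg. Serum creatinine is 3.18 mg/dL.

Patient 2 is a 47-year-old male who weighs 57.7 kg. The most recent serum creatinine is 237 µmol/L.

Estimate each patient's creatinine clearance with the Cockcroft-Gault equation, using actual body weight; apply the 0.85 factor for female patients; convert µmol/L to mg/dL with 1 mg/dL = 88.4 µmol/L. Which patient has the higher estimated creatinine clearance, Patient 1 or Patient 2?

Patient 2

Patient 1: CrCl = (140 − 92) × 109.6 / (72 × 3.18) × 0.85 = 5260.8 / 228.96 × 0.85 ≈ 19.5 mL/min
Patient 2: SCr = 237 / 88.4 = 2.681 mg/dL
Patient 2: CrCl = (140 − 47) × 57.7 / (72 × 2.681) = 5366.1 / 193.03 ≈ 27.8 mL/min
19.5 vs 27.8 mL/min → Patient 2 is higher.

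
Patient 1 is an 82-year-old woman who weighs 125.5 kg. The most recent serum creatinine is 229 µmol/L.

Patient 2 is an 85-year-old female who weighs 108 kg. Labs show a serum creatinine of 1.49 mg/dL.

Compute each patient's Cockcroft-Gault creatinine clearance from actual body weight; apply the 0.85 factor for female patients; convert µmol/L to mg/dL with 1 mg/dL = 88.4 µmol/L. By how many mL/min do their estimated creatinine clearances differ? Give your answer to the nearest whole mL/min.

14 mL/min

Patient 1: SCr = 229 / 88.4 = 2.59 mg/dL
Patient 1: CrCl = (140 − 82) × 125.5 / (72 × 2.59) × 0.85 = 7279.0 / 186.48 × 0.85 ≈ 33.2 mL/min
Patient 2: CrCl = (140 − 85) × 108 / (72 × 1.49) × 0.85 = 5940.0 / 107.28 × 0.85 ≈ 47.1 mL/min
|33.2 − 47.1| = 13.9 mL/min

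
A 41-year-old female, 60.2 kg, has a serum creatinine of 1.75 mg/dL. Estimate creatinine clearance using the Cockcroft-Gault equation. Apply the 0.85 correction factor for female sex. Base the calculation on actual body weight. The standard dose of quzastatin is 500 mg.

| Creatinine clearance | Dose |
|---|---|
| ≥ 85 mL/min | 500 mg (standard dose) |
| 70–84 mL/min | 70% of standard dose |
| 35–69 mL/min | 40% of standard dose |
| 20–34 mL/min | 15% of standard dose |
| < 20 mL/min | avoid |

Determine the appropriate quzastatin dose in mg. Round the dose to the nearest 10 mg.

CrCl = (140 − 41) × 60.2 / (72 × 1.75) × 0.85 = 5959.8 / 126.00 × 0.85 ≈ 40.2 mL/min
CrCl ≈ 40 mL/min → bracket 35–69 mL/min.
40% of 500 mg = 200 mg

200 mg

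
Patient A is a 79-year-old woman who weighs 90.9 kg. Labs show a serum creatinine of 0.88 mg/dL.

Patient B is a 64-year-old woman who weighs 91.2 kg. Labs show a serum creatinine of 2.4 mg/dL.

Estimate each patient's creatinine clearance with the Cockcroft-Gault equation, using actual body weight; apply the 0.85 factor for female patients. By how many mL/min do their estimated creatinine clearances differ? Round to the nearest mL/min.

Patient A: CrCl = (140 − 79) × 90.9 / (72 × 0.88) × 0.85 = 5544.9 / 63.36 × 0.85 ≈ 74.4 mL/min
Patient B: CrCl = (140 − 64) × 91.2 / (72 × 2.4) × 0.85 = 6931.2 / 172.80 × 0.85 ≈ 34.1 mL/min
|74.4 − 34.1| = 40.3 mL/min

40 mL/min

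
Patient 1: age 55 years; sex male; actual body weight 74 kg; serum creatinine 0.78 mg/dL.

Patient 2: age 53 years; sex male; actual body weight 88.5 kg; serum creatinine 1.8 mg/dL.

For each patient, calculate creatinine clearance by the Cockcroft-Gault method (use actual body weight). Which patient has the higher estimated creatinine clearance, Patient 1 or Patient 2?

Patient 1: CrCl = (140 − 55) × 74 / (72 × 0.78) = 6290.0 / 56.16 ≈ 112.0 mL/min
Patient 2: CrCl = (140 − 53) × 88.5 / (72 × 1.8) = 7699.5 / 129.60 ≈ 59.4 mL/min
112.0 vs 59.4 mL/min → Patient 1 is higher.

Patient 1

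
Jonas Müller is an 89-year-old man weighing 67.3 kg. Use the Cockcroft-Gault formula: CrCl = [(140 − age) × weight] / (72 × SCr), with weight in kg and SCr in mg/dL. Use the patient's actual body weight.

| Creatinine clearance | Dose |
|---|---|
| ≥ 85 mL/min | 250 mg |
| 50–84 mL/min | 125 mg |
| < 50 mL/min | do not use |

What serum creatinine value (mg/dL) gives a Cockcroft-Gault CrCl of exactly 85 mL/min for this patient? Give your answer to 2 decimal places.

Standard dose requires CrCl ≥ 85 mL/min.
Set (140 − 89) × 67.3 / (72 × SCr) = 85
SCr = (140 − 89) × 67.3 / (72 × 85) = 0.561 mg/dL

0.56 mg/dL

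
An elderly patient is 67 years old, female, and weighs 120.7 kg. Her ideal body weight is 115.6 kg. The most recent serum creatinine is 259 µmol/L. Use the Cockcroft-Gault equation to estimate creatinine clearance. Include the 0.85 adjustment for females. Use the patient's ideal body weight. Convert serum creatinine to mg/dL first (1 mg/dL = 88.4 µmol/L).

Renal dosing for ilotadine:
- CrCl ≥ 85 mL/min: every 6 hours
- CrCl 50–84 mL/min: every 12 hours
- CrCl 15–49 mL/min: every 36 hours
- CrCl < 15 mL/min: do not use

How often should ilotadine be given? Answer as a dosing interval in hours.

SCr = 259 / 88.4 = 2.93 mg/dL
CrCl = (140 − 67) × 115.6 / (72 × 2.93) × 0.85 = 8438.8 / 210.96 × 0.85 ≈ 34.0 mL/min
CrCl ≈ 34 mL/min → bracket 15–49 mL/min → every 36 hours.

every 36 hours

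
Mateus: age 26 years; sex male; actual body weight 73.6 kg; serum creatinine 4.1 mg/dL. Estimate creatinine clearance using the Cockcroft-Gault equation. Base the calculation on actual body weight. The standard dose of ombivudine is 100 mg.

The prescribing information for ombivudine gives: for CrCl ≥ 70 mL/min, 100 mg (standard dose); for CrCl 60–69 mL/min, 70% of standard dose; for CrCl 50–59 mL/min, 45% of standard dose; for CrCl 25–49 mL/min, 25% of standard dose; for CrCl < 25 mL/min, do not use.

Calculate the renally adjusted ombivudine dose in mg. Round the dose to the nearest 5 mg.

25 mg

CrCl = (140 − 26) × 73.6 / (72 × 4.1) = 8390.4 / 295.20 ≈ 28.4 mL/min
CrCl ≈ 28 mL/min → bracket 25–49 mL/min.
25% of 100 mg = 25 mg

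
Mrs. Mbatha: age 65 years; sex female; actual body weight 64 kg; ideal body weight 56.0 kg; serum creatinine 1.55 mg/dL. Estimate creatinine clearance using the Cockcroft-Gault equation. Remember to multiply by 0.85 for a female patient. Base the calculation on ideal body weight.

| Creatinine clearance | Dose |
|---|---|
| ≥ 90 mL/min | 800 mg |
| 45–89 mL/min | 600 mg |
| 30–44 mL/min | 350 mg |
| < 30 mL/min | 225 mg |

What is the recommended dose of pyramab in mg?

350 mg

CrCl = (140 − 65) × 56 / (72 × 1.55) × 0.85 = 4200.0 / 111.60 × 0.85 ≈ 32.0 mL/min
CrCl ≈ 32 mL/min → bracket 30–44 mL/min.
Dose for this bracket: 350 mg.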